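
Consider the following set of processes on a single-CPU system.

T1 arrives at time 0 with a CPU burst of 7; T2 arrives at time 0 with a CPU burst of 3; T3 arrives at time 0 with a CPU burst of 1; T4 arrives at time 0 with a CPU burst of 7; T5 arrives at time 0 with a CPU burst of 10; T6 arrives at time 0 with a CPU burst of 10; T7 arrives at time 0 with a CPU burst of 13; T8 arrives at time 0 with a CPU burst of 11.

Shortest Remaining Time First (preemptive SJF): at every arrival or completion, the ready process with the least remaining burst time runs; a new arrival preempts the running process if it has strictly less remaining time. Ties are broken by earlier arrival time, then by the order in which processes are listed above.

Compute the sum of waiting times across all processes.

Timeline: | T3 0-1 | T2 1-4 | T1 4-11 | T4 11-18 | T5 18-28 | T6 28-38 | T8 38-49 | T7 49-62 |
Completion: T1=11  T2=4  T3=1  T4=18  T5=28  T6=38  T7=62  T8=49
Turnaround (C−A): T1=11  T2=4  T3=1  T4=18  T5=28  T6=38  T7=62  T8=49
Waiting = turnaround − burst: T1=4, T2=1, T3=0, T4=11, T5=18, T6=28, T7=49, T8=38
Total waiting = 4 + 1 + 0 + 11 + 18 + 28 + 49 + 38 = 149

149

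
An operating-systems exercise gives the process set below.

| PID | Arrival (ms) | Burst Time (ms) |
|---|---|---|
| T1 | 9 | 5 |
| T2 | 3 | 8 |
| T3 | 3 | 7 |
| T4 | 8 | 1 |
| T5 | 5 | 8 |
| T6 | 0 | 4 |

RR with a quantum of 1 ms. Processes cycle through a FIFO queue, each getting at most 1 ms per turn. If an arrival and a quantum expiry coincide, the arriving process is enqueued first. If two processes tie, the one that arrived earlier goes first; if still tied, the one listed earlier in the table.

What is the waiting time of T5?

Schedule: | T6 0-3 | T2 3-4 | T3 4-5 | T6 5-6 | T2 6-7 | T5 7-8 | T3 8-9 | T2 9-10 | T4 10-11 | T5 11-12 | T1 12-13 | T3 13-14 | T2 14-15 | T5 15-16 | T1 16-17 | T3 17-18 | T2 18-19 | T5 19-20 | T1 20-21 | T3 21-22 | T2 22-23 | T5 23-24 | T1 24-25 | T3 25-26 | T2 26-27 | T5 27-28 | T1 28-29 | T3 29-30 | T2 30-31 | T5 31-33 |
Completion: T1=29  T2=31  T3=30  T4=11  T5=33  T6=6
Waiting(T5) = turnaround − burst = 28 − 8 = 20

20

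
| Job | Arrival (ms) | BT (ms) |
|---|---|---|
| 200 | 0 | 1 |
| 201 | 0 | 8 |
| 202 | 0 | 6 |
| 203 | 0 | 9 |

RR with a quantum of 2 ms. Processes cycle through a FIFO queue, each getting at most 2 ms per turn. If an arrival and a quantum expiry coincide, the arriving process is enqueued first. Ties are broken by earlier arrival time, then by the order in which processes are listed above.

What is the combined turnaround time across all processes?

Gantt: | 200 0-1 | 201 1-3 | 202 3-5 | 203 5-7 | 201 7-9 | 202 9-11 | 203 11-13 | 201 13-15 | 202 15-17 | 203 17-19 | 201 19-21 | 203 21-24 |
Completion: 200=1  201=21  202=17  203=24
Turnaround (C−A): 200=1  201=21  202=17  203=24
Turnaround = completion − arrival: 200=1, 201=21, 202=17, 203=24
Total turnaround = 1 + 21 + 17 + 24 = 63

63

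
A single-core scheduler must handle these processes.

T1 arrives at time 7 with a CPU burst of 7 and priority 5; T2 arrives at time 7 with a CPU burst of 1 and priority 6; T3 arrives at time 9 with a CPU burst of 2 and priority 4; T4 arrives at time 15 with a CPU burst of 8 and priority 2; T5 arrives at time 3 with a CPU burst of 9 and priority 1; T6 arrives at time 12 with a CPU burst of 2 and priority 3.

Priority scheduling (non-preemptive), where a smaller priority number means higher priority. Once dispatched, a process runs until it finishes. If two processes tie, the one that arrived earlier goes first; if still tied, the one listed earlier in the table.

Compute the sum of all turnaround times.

Timeline: | idle 0-3 | T5 3-12 | T6 12-14 | T3 14-16 | T4 16-24 | T1 24-31 | T2 31-32 |
Completion: T1=31  T2=32  T3=16  T4=24  T5=12  T6=14
Turnaround = completion − arrival: T1=24, T2=25, T3=7, T4=9, T5=9, T6=2
Total turnaround = 24 + 25 + 7 + 9 + 9 + 2 = 76

76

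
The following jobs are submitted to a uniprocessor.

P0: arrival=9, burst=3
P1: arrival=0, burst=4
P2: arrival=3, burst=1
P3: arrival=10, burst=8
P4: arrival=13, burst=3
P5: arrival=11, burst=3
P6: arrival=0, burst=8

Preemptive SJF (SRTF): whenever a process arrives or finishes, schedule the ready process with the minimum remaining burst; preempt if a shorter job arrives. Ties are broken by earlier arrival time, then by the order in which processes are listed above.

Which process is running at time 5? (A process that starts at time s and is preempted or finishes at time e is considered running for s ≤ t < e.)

P6

Gantt: | P1 0-4 | P2 4-5 | P6 5-9 | P0 9-12 | P5 12-15 | P4 15-18 | P6 18-22 | P3 22-30 |
Completion: P0=12  P1=4  P2=5  P3=30  P4=18  P5=15  P6=22
Turnaround (C−A): P0=3  P1=4  P2=2  P3=20  P4=5  P5=4  P6=22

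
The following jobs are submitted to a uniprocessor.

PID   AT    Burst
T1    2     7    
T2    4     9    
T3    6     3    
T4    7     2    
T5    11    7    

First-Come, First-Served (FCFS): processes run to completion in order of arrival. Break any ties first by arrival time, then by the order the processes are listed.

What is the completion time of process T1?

Gantt: | idle 0-2 | T1 2-9 | T2 9-18 | T3 18-21 | T4 21-23 | T5 23-30 |
Completion: T1=9  T2=18  T3=21  T4=23  T5=30

9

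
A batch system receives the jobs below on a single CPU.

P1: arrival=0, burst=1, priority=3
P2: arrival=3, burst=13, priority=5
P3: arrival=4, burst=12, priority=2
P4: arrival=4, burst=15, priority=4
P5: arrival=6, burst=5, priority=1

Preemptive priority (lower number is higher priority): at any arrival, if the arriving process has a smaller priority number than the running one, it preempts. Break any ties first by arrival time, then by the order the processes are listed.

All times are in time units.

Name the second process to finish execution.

P5

Schedule: | P1 0-1 | idle 1-3 | P2 3-4 | P3 4-6 | P5 6-11 | P3 11-21 | P4 21-36 | P2 36-48 |
Completion: P1=1  P2=48  P3=21  P4=36  P5=11
Turnaround (C−A): P1=1  P2=45  P3=17  P4=32  P5=5
Finish order: P1 → P5 → P3 → P4 → P2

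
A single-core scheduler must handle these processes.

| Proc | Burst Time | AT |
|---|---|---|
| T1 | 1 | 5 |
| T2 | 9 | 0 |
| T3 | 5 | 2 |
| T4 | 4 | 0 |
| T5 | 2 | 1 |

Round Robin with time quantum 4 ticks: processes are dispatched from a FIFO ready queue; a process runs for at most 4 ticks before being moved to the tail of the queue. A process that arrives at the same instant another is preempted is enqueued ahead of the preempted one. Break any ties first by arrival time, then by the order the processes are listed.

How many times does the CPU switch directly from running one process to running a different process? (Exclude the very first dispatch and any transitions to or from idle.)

Gantt: | T2 0-4 | T4 4-8 | T5 8-10 | T3 10-14 | T2 14-18 | T1 18-19 | T3 19-20 | T2 20-21 |
Completion: T1=19  T2=21  T3=20  T4=8  T5=10

7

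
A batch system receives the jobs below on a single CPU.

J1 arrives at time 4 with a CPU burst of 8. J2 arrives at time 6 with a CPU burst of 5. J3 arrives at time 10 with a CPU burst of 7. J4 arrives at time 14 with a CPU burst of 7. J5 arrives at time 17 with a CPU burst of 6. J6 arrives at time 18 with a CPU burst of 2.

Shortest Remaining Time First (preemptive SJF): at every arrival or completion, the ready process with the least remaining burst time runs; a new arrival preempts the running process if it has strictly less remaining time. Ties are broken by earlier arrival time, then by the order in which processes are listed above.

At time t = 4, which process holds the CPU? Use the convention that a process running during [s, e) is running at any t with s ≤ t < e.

Gantt: | idle 0-4 | J1 4-6 | J2 6-11 | J1 11-17 | J5 17-18 | J6 18-20 | J5 20-25 | J3 25-32 | J4 32-39 |
Completion: J1=17  J2=11  J3=32  J4=39  J5=25  J6=20
Turnaround (C−A): J1=13  J2=5  J3=22  J4=25  J5=8  J6=2

J1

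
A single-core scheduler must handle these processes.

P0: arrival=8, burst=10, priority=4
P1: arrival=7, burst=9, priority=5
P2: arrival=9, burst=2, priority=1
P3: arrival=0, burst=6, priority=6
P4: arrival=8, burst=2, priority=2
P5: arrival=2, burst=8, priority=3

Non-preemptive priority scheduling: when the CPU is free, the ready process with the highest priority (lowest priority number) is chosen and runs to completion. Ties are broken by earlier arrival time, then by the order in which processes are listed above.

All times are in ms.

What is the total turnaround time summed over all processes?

Timeline: | P3 0-6 | P5 6-14 | P2 14-16 | P4 16-18 | P0 18-28 | P1 28-37 |
Completion: P0=28  P1=37  P2=16  P3=6  P4=18  P5=14
Turnaround = completion − arrival: P0=20, P1=30, P2=7, P3=6, P4=10, P5=12
Total turnaround = 20 + 30 + 7 + 6 + 10 + 12 = 85

85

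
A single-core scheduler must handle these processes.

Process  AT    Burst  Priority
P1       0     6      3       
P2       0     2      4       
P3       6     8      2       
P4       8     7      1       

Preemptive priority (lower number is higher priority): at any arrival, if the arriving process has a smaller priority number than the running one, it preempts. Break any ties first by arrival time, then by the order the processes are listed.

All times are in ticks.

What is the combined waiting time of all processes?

Schedule: | P1 0-6 | P3 6-8 | P4 8-15 | P3 15-21 | P2 21-23 |
Completion: P1=6  P2=23  P3=21  P4=15
Turnaround (C−A): P1=6  P2=23  P3=15  P4=7
Waiting = turnaround − burst: P1=0, P2=21, P3=7, P4=0
Total waiting = 0 + 21 + 7 + 0 = 28

28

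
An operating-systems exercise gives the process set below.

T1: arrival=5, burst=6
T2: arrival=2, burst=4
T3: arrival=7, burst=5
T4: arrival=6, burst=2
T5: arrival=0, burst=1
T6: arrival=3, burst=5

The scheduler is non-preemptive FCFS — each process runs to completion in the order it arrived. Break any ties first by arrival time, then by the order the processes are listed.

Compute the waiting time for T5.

Schedule: | T5 0-1 | idle 1-2 | T2 2-6 | T6 6-11 | T1 11-17 | T4 17-19 | T3 19-24 |
Completion: T1=17  T2=6  T3=24  T4=19  T5=1  T6=11
Turnaround (C−A): T1=12  T2=4  T3=17  T4=13  T5=1  T6=8
Waiting(T5) = turnaround − burst = 1 − 1 = 0

0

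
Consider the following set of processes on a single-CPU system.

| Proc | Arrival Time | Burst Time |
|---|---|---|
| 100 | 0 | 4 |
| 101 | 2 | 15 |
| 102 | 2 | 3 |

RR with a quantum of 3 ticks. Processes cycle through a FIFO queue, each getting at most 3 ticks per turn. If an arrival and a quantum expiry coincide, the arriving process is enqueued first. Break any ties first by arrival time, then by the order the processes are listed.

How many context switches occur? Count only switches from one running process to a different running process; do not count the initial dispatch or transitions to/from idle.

Gantt: | 100 0-3 | 101 3-6 | 102 6-9 | 100 9-10 | 101 10-22 |
Completion: 100=10  101=22  102=9
Turnaround (C−A): 100=10  101=20  102=7

4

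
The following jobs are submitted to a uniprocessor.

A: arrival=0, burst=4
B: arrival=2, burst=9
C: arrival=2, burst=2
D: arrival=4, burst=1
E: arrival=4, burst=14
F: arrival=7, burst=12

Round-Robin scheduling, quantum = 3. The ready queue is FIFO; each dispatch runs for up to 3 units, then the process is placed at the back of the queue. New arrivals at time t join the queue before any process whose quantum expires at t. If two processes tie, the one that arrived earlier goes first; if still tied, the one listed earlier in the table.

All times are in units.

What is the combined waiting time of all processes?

73

Gantt: | A 0-3 | B 3-6 | C 6-8 | A 8-9 | D 9-10 | E 10-13 | B 13-16 | F 16-19 | E 19-22 | B 22-25 | F 25-28 | E 28-31 | F 31-34 | E 34-37 | F 37-40 | E 40-42 |
Completion: A=9  B=25  C=8  D=10  E=42  F=40
Waiting = turnaround − burst: A=5, B=14, C=4, D=5, E=24, F=21
Total waiting = 5 + 14 + 4 + 5 + 24 + 21 = 73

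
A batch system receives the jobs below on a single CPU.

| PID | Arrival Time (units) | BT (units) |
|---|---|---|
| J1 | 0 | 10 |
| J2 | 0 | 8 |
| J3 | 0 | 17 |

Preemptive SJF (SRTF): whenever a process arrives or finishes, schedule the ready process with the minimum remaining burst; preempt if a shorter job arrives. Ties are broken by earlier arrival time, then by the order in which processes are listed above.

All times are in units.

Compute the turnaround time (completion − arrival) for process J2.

Schedule: | J2 0-8 | J1 8-18 | J3 18-35 |
Completion: J1=18  J2=8  J3=35
Turnaround (C−A): J1=18  J2=8  J3=35
Turnaround(J2) = completion − arrival = 8 − 0 = 8

8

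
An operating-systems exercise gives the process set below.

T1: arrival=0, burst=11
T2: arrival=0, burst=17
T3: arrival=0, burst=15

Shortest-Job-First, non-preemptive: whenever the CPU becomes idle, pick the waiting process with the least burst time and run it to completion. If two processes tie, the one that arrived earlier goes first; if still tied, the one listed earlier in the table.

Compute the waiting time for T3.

11

Schedule: | T1 0-11 | T3 11-26 | T2 26-43 |
Completion: T1=11  T2=43  T3=26
Waiting(T3) = turnaround − burst = 26 − 15 = 11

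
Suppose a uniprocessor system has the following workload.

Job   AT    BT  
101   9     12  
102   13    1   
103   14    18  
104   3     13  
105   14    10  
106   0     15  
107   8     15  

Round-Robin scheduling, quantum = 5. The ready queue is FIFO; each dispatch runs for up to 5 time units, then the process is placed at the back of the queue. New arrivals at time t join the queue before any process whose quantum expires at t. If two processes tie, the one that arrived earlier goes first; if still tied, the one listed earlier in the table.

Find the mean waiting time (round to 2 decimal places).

Schedule: | 106 0-5 | 104 5-10 | 106 10-15 | 107 15-20 | 101 20-25 | 104 25-30 | 102 30-31 | 103 31-36 | 105 36-41 | 106 41-46 | 107 46-51 | 101 51-56 | 104 56-59 | 103 59-64 | 105 64-69 | 107 69-74 | 101 74-76 | 103 76-84 |
Completion: 101=76  102=31  103=84  104=59  105=69  106=46  107=74
Turnaround (C−A): 101=67  102=18  103=70  104=56  105=55  106=46  107=66
Waiting times: 101=55, 102=17, 103=52, 104=43, 105=45, 106=31, 107=51
Average waiting = (55+17+52+43+45+31+51) / 7 = 294/7 = 42.00

42.00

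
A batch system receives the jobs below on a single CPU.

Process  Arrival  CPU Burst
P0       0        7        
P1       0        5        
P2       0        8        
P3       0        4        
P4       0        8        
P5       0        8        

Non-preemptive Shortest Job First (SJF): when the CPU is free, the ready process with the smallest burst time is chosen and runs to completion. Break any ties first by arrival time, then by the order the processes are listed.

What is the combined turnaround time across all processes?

125

Timeline: | P3 0-4 | P1 4-9 | P0 9-16 | P2 16-24 | P4 24-32 | P5 32-40 |
Completion: P0=16  P1=9  P2=24  P3=4  P4=32  P5=40
Turnaround (C−A): P0=16  P1=9  P2=24  P3=4  P4=32  P5=40
Turnaround = completion − arrival: P0=16, P1=9, P2=24, P3=4, P4=32, P5=40
Total turnaround = 16 + 9 + 24 + 4 + 32 + 40 = 125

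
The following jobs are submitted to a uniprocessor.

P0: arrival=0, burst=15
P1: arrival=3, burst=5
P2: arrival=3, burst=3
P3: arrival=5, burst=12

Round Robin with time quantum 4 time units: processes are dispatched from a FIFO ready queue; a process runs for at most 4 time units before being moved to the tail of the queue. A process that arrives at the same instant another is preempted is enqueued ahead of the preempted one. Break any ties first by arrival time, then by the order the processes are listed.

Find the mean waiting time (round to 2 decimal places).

12.75

Schedule: | P0 0-4 | P1 4-8 | P2 8-11 | P0 11-15 | P3 15-19 | P1 19-20 | P0 20-24 | P3 24-28 | P0 28-31 | P3 31-35 |
Completion: P0=31  P1=20  P2=11  P3=35
Waiting times: P0=16, P1=12, P2=5, P3=18
Average waiting = (16+12+5+18) / 4 = 51/4 = 12.75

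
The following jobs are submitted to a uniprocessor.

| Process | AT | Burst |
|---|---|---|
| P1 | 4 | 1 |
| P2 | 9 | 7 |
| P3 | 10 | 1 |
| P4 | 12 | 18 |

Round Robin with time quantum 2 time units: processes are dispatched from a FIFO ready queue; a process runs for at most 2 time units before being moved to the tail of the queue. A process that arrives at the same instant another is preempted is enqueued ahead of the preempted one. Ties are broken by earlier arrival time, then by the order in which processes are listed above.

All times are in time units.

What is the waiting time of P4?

5

Timeline: | idle 0-4 | P1 4-5 | idle 5-9 | P2 9-11 | P3 11-12 | P2 12-14 | P4 14-16 | P2 16-18 | P4 18-20 | P2 20-21 | P4 21-35 |
Completion: P1=5  P2=21  P3=12  P4=35
Turnaround (C−A): P1=1  P2=12  P3=2  P4=23
Waiting(P4) = turnaround − burst = 23 − 18 = 5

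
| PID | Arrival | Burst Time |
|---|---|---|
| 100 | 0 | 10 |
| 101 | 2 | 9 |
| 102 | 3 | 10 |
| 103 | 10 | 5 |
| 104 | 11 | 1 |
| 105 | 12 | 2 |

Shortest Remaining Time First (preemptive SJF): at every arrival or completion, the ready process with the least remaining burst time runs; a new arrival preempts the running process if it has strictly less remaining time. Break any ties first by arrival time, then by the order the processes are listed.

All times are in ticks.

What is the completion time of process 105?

Gantt: | 100 0-10 | 103 10-11 | 104 11-12 | 105 12-14 | 103 14-18 | 101 18-27 | 102 27-37 |
Completion: 100=10  101=27  102=37  103=18  104=12  105=14

14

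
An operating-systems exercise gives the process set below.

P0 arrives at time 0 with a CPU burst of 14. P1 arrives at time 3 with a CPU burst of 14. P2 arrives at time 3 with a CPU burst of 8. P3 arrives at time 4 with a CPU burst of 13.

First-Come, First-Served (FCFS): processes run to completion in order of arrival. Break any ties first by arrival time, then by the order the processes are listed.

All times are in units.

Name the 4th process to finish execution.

P3

Schedule: | P0 0-14 | P1 14-28 | P2 28-36 | P3 36-49 |
Completion: P0=14  P1=28  P2=36  P3=49
Finish order: P0 → P1 → P2 → P3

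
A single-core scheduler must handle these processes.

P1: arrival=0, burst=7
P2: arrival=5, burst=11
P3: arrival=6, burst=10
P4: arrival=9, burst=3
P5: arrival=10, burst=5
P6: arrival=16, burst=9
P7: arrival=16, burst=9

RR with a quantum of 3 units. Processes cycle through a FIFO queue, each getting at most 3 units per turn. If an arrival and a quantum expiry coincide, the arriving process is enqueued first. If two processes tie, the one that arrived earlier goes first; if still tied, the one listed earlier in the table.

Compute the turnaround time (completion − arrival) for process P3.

Schedule: | P1 0-6 | P2 6-9 | P3 9-12 | P1 12-13 | P4 13-16 | P2 16-19 | P5 19-22 | P3 22-25 | P6 25-28 | P7 28-31 | P2 31-34 | P5 34-36 | P3 36-39 | P6 39-42 | P7 42-45 | P2 45-47 | P3 47-48 | P6 48-51 | P7 51-54 |
Completion: P1=13  P2=47  P3=48  P4=16  P5=36  P6=51  P7=54
Turnaround (C−A): P1=13  P2=42  P3=42  P4=7  P5=26  P6=35  P7=38
Turnaround(P3) = completion − arrival = 48 − 6 = 42

42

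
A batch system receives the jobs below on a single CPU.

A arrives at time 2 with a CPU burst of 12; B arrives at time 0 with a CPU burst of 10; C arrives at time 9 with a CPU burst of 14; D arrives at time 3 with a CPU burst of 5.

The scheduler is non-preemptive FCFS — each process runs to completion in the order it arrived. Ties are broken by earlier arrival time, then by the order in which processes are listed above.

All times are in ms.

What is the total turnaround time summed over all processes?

Schedule: | B 0-10 | A 10-22 | D 22-27 | C 27-41 |
Completion: A=22  B=10  C=41  D=27
Turnaround (C−A): A=20  B=10  C=32  D=24
Turnaround = completion − arrival: A=20, B=10, C=32, D=24
Total turnaround = 20 + 10 + 32 + 24 = 86

86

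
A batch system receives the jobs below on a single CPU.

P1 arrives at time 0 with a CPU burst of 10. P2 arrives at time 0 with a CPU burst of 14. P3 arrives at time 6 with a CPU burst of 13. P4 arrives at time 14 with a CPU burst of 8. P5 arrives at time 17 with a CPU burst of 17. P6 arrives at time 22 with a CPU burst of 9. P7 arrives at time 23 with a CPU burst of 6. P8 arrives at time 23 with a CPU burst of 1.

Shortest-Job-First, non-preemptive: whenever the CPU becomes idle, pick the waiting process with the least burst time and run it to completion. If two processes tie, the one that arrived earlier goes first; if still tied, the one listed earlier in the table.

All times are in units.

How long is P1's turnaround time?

10

Gantt: | P1 0-10 | P3 10-23 | P8 23-24 | P7 24-30 | P4 30-38 | P6 38-47 | P2 47-61 | P5 61-78 |
Completion: P1=10  P2=61  P3=23  P4=38  P5=78  P6=47  P7=30  P8=24
Turnaround(P1) = completion − arrival = 10 − 0 = 10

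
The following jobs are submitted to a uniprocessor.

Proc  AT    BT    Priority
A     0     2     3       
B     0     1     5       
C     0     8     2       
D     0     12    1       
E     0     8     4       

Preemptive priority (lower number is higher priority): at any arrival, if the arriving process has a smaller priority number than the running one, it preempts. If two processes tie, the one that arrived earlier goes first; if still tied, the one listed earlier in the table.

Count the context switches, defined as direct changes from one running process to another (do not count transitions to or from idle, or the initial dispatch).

4

Timeline: | D 0-12 | C 12-20 | A 20-22 | E 22-30 | B 30-31 |
Completion: A=22  B=31  C=20  D=12  E=30
Turnaround (C−A): A=22  B=31  C=20  D=12  E=30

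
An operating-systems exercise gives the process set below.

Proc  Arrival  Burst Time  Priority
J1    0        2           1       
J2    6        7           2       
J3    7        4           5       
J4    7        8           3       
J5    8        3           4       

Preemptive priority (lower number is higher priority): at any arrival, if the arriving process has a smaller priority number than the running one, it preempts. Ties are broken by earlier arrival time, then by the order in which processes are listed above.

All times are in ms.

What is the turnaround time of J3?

Gantt: | J1 0-2 | idle 2-6 | J2 6-13 | J4 13-21 | J5 21-24 | J3 24-28 |
Completion: J1=2  J2=13  J3=28  J4=21  J5=24
Turnaround (C−A): J1=2  J2=7  J3=21  J4=14  J5=16
Turnaround(J3) = completion − arrival = 28 − 7 = 21

21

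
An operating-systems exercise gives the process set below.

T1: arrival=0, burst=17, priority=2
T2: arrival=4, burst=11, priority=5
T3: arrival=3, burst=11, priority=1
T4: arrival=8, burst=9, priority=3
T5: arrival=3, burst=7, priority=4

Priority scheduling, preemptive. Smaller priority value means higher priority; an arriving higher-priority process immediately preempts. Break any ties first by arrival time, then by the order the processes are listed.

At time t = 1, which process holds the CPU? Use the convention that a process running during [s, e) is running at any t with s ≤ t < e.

Timeline: | T1 0-3 | T3 3-14 | T1 14-28 | T4 28-37 | T5 37-44 | T2 44-55 |
Completion: T1=28  T2=55  T3=14  T4=37  T5=44

T1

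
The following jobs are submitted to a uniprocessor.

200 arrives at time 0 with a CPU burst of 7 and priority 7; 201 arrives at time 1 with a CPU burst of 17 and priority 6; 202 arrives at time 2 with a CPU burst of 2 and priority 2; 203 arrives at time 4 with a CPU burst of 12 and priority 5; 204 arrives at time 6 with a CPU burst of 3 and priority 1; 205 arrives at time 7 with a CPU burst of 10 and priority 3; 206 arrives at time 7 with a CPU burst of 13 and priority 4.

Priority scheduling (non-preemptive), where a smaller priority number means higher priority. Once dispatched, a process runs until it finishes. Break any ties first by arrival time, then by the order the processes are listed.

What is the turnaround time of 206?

28

Timeline: | 200 0-7 | 204 7-10 | 202 10-12 | 205 12-22 | 206 22-35 | 203 35-47 | 201 47-64 |
Completion: 200=7  201=64  202=12  203=47  204=10  205=22  206=35
Turnaround (C−A): 200=7  201=63  202=10  203=43  204=4  205=15  206=28
Turnaround(206) = completion − arrival = 35 − 7 = 28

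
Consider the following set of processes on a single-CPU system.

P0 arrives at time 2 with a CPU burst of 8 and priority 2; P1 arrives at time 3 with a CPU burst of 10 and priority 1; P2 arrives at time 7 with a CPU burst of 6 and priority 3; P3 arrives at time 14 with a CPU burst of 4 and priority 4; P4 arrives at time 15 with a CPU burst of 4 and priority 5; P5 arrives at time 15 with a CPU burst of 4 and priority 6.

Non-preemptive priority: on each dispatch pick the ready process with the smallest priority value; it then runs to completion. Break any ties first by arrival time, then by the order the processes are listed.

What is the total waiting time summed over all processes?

66

Gantt: | idle 0-2 | P0 2-10 | P1 10-20 | P2 20-26 | P3 26-30 | P4 30-34 | P5 34-38 |
Completion: P0=10  P1=20  P2=26  P3=30  P4=34  P5=38
Waiting = turnaround − burst: P0=0, P1=7, P2=13, P3=12, P4=15, P5=19
Total waiting = 0 + 7 + 13 + 12 + 15 + 19 = 66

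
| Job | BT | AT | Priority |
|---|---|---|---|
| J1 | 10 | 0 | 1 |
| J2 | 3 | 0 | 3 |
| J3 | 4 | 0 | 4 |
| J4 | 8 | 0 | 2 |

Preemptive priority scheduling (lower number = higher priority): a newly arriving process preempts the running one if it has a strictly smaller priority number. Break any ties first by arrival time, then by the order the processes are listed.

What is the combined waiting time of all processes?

Gantt: | J1 0-10 | J4 10-18 | J2 18-21 | J3 21-25 |
Completion: J1=10  J2=21  J3=25  J4=18
Waiting = turnaround − burst: J1=0, J2=18, J3=21, J4=10
Total waiting = 0 + 18 + 21 + 10 = 49

49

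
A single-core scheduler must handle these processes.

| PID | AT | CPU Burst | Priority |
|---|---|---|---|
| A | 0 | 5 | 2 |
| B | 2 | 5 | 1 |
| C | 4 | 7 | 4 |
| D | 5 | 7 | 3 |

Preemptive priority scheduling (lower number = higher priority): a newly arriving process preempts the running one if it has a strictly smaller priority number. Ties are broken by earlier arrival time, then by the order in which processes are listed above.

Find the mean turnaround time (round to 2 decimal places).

Gantt: | A 0-2 | B 2-7 | A 7-10 | D 10-17 | C 17-24 |
Completion: A=10  B=7  C=24  D=17
Turnaround times: A=10, B=5, C=20, D=12
Average turnaround = (10+5+20+12) / 4 = 47/4 = 11.75

11.75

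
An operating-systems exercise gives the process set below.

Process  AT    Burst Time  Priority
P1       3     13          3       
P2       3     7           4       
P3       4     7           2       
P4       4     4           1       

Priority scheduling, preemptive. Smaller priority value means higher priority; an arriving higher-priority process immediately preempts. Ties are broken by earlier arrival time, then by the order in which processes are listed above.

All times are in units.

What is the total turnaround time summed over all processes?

70

Schedule: | idle 0-3 | P1 3-4 | P4 4-8 | P3 8-15 | P1 15-27 | P2 27-34 |
Completion: P1=27  P2=34  P3=15  P4=8
Turnaround (C−A): P1=24  P2=31  P3=11  P4=4
Turnaround = completion − arrival: P1=24, P2=31, P3=11, P4=4
Total turnaround = 24 + 31 + 11 + 4 = 70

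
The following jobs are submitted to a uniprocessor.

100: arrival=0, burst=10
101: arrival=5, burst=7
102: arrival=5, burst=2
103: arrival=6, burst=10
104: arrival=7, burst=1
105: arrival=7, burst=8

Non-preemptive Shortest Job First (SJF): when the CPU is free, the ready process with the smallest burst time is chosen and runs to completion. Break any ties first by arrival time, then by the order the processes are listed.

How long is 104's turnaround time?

4

Gantt: | 100 0-10 | 104 10-11 | 102 11-13 | 101 13-20 | 105 20-28 | 103 28-38 |
Completion: 100=10  101=20  102=13  103=38  104=11  105=28
Turnaround (C−A): 100=10  101=15  102=8  103=32  104=4  105=21
Turnaround(104) = completion − arrival = 11 − 7 = 4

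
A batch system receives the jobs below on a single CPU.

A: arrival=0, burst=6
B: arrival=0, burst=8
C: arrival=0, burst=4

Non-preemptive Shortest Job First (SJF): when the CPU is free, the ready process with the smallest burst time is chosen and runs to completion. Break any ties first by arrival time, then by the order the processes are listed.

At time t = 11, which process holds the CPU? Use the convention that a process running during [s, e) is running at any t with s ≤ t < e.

Schedule: | C 0-4 | A 4-10 | B 10-18 |
Completion: A=10  B=18  C=4

B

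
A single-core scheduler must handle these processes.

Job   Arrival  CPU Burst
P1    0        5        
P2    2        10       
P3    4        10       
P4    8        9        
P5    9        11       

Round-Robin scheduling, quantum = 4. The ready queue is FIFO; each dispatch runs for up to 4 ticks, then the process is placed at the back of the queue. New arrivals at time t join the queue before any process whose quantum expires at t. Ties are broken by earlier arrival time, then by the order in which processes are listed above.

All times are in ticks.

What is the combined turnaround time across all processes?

Schedule: | P1 0-4 | P2 4-8 | P3 8-12 | P1 12-13 | P4 13-17 | P2 17-21 | P5 21-25 | P3 25-29 | P4 29-33 | P2 33-35 | P5 35-39 | P3 39-41 | P4 41-42 | P5 42-45 |
Completion: P1=13  P2=35  P3=41  P4=42  P5=45
Turnaround (C−A): P1=13  P2=33  P3=37  P4=34  P5=36
Turnaround = completion − arrival: P1=13, P2=33, P3=37, P4=34, P5=36
Total turnaround = 13 + 33 + 37 + 34 + 36 = 153

153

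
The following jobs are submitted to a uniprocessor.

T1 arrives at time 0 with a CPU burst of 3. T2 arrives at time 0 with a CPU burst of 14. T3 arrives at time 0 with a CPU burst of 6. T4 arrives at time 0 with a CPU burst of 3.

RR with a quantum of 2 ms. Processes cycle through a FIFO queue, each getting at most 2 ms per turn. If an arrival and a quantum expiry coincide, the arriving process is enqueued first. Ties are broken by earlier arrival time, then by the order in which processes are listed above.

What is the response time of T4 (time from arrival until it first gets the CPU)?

Schedule: | T1 0-2 | T2 2-4 | T3 4-6 | T4 6-8 | T1 8-9 | T2 9-11 | T3 11-13 | T4 13-14 | T2 14-16 | T3 16-18 | T2 18-26 |
Completion: T1=9  T2=26  T3=18  T4=14
Turnaround (C−A): T1=9  T2=26  T3=18  T4=14
Response(T4) = first start − arrival = 6 − 0 = 6

6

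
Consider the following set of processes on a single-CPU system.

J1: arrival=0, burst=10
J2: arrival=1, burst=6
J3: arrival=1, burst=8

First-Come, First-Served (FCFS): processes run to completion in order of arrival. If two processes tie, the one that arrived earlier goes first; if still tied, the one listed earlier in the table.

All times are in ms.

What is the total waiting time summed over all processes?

Timeline: | J1 0-10 | J2 10-16 | J3 16-24 |
Completion: J1=10  J2=16  J3=24
Waiting = turnaround − burst: J1=0, J2=9, J3=15
Total waiting = 0 + 9 + 15 = 24

24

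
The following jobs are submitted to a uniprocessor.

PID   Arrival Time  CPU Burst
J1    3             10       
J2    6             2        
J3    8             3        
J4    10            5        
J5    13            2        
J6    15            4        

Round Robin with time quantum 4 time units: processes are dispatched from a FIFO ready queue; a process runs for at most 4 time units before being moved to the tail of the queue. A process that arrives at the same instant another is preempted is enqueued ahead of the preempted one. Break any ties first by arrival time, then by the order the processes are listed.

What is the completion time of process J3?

16

Timeline: | idle 0-3 | J1 3-7 | J2 7-9 | J1 9-13 | J3 13-16 | J4 16-20 | J5 20-22 | J1 22-24 | J6 24-28 | J4 28-29 |
Completion: J1=24  J2=9  J3=16  J4=29  J5=22  J6=28
Turnaround (C−A): J1=21  J2=3  J3=8  J4=19  J5=9  J6=13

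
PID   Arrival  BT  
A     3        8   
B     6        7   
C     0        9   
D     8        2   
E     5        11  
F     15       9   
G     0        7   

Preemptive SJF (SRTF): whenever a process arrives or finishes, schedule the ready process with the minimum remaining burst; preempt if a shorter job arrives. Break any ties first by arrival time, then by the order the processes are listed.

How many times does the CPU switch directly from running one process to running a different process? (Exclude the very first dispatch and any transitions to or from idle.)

7

Gantt: | G 0-7 | B 7-8 | D 8-10 | B 10-16 | A 16-24 | C 24-33 | F 33-42 | E 42-53 |
Completion: A=24  B=16  C=33  D=10  E=53  F=42  G=7
Turnaround (C−A): A=21  B=10  C=33  D=2  E=48  F=27  G=7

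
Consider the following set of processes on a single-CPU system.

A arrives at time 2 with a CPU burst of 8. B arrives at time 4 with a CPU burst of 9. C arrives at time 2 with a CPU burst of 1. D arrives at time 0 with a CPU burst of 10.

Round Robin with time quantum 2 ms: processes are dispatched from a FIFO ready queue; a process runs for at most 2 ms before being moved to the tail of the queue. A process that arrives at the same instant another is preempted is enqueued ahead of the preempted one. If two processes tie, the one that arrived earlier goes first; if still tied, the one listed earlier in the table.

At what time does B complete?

Timeline: | D 0-2 | A 2-4 | C 4-5 | D 5-7 | B 7-9 | A 9-11 | D 11-13 | B 13-15 | A 15-17 | D 17-19 | B 19-21 | A 21-23 | D 23-25 | B 25-28 |
Completion: A=23  B=28  C=5  D=25
Turnaround (C−A): A=21  B=24  C=3  D=25

28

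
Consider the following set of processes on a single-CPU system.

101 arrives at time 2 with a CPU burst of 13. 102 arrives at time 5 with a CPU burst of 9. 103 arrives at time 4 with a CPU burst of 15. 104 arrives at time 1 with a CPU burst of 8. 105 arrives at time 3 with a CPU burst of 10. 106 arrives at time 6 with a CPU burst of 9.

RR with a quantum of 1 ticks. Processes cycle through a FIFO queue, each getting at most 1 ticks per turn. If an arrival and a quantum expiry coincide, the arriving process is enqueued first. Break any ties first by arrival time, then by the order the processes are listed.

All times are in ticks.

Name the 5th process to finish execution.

101

Schedule: | idle 0-1 | 104 1-2 | 101 2-3 | 104 3-4 | 105 4-5 | 101 5-6 | 103 6-7 | 104 7-8 | 102 8-9 | 105 9-10 | 106 10-11 | 101 11-12 | 103 12-13 | 104 13-14 | 102 14-15 | 105 15-16 | 106 16-17 | 101 17-18 | 103 18-19 | 104 19-20 | 102 20-21 | 105 21-22 | 106 22-23 | 101 23-24 | 103 24-25 | 104 25-26 | 102 26-27 | 105 27-28 | 106 28-29 | 101 29-30 | 103 30-31 | 104 31-32 | 102 32-33 | 105 33-34 | 106 34-35 | 101 35-36 | 103 36-37 | 104 37-38 | 102 38-39 | 105 39-40 | 106 40-41 | 101 41-42 | 103 42-43 | 102 43-44 | 105 44-45 | 106 45-46 | 101 46-47 | 103 47-48 | 102 48-49 | 105 49-50 | 106 50-51 | 101 51-52 | 103 52-53 | 102 53-54 | 105 54-55 | 106 55-56 | 101 56-57 | 103 57-58 | 101 58-59 | 103 59-60 | 101 60-61 | 103 61-65 |
Completion: 101=61  102=54  103=65  104=38  105=55  106=56
Finish order: 104 → 102 → 105 → 106 → 101 → 103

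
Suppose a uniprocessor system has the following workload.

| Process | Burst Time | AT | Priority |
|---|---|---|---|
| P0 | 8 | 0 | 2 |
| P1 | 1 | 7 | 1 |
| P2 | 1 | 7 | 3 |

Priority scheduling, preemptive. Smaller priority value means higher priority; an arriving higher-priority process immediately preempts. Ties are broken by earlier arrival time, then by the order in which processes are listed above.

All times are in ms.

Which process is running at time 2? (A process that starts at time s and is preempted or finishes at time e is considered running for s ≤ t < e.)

Schedule: | P0 0-7 | P1 7-8 | P0 8-9 | P2 9-10 |
Completion: P0=9  P1=8  P2=10
Turnaround (C−A): P0=9  P1=1  P2=3

P0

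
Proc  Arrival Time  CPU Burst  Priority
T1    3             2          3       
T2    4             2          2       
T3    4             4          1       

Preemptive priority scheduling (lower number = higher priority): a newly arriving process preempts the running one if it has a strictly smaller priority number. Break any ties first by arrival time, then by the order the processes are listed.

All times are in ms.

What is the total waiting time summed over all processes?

Timeline: | idle 0-3 | T1 3-4 | T3 4-8 | T2 8-10 | T1 10-11 |
Completion: T1=11  T2=10  T3=8
Turnaround (C−A): T1=8  T2=6  T3=4
Waiting = turnaround − burst: T1=6, T2=4, T3=0
Total waiting = 6 + 4 + 0 = 10

10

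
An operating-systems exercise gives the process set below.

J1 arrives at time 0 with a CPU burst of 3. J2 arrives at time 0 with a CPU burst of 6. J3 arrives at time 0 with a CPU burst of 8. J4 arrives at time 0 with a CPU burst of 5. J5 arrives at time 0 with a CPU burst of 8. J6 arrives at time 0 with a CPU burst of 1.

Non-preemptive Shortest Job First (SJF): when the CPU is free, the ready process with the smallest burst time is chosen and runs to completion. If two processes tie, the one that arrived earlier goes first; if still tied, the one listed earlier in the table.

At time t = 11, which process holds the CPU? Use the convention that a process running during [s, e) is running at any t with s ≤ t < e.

J2

Schedule: | J6 0-1 | J1 1-4 | J4 4-9 | J2 9-15 | J3 15-23 | J5 23-31 |
Completion: J1=4  J2=15  J3=23  J4=9  J5=31  J6=1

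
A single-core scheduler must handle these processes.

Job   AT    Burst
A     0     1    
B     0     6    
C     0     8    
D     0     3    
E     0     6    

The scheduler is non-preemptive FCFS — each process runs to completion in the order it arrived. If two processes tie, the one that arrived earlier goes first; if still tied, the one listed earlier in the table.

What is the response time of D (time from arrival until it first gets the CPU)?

15

Gantt: | A 0-1 | B 1-7 | C 7-15 | D 15-18 | E 18-24 |
Completion: A=1  B=7  C=15  D=18  E=24
Response(D) = first start − arrival = 15 − 0 = 15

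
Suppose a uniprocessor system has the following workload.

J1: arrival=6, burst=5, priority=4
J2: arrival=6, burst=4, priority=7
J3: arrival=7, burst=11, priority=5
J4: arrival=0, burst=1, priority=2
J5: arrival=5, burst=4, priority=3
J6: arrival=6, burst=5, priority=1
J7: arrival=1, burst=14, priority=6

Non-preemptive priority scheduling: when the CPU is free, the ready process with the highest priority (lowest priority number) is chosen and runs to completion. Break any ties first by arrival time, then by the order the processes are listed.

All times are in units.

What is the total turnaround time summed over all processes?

142

Gantt: | J4 0-1 | J7 1-15 | J6 15-20 | J5 20-24 | J1 24-29 | J3 29-40 | J2 40-44 |
Completion: J1=29  J2=44  J3=40  J4=1  J5=24  J6=20  J7=15
Turnaround = completion − arrival: J1=23, J2=38, J3=33, J4=1, J5=19, J6=14, J7=14
Total turnaround = 23 + 38 + 33 + 1 + 19 + 14 + 14 = 142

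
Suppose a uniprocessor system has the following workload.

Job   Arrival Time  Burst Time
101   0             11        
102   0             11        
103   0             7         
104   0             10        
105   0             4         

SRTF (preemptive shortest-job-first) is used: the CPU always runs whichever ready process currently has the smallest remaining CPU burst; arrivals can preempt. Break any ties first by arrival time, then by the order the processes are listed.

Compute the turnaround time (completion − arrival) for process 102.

43

Timeline: | 105 0-4 | 103 4-11 | 104 11-21 | 101 21-32 | 102 32-43 |
Completion: 101=32  102=43  103=11  104=21  105=4
Turnaround(102) = completion − arrival = 43 − 0 = 43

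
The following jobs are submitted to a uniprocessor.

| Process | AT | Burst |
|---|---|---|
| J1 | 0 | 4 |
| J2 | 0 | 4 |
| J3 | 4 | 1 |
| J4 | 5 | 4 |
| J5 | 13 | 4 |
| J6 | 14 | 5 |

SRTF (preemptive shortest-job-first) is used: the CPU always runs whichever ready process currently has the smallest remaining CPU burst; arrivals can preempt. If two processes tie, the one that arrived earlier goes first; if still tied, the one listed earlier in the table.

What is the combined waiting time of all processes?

Schedule: | J1 0-4 | J3 4-5 | J2 5-9 | J4 9-13 | J5 13-17 | J6 17-22 |
Completion: J1=4  J2=9  J3=5  J4=13  J5=17  J6=22
Turnaround (C−A): J1=4  J2=9  J3=1  J4=8  J5=4  J6=8
Waiting = turnaround − burst: J1=0, J2=5, J3=0, J4=4, J5=0, J6=3
Total waiting = 0 + 5 + 0 + 4 + 0 + 3 = 12

12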